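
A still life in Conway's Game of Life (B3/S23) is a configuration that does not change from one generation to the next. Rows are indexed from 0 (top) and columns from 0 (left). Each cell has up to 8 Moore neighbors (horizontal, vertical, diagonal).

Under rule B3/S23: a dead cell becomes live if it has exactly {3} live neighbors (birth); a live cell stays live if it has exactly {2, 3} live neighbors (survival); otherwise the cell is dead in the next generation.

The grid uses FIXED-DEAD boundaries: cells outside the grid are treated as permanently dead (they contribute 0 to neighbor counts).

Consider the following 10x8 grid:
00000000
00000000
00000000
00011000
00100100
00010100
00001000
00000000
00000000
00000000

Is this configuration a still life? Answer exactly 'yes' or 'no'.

Answer: yes

Derivation:
Compute generation 1 and compare to generation 0 (given above):
Generation 1:
00000000
00000000
00000000
00011000
00100100
00010100
00001000
00000000
00000000
00000000
The grids are IDENTICAL -> still life.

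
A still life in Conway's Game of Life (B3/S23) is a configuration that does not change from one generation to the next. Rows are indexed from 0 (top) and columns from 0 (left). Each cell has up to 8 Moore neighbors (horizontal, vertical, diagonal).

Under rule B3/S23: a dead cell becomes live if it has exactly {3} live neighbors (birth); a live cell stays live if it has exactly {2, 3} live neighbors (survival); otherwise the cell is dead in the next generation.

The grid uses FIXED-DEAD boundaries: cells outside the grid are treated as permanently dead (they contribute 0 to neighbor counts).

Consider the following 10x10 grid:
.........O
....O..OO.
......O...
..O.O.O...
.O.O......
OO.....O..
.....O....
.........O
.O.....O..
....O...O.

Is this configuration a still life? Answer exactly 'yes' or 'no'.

Compute generation 1 and compare to generation 0 (given above):
Generation 1:
........O.
.......OO.
...O..O...
..OO.O....
OO.O......
OOO.......
..........
..........
........O.
..........
Cell (0,8) differs: gen0=0 vs gen1=1 -> NOT a still life.

Answer: no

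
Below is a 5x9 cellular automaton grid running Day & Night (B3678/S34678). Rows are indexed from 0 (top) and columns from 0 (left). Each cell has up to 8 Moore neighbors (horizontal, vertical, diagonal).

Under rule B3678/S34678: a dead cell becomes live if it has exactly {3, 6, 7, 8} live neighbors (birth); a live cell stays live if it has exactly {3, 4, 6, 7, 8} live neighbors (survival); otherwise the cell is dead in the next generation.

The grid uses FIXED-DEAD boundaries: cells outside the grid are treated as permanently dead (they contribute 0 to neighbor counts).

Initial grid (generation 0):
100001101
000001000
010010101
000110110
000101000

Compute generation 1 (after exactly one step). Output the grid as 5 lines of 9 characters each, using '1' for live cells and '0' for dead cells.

Answer: 000000000
000011000
000110100
001110110
000000100

Derivation:
Simulating step by step:
Generation 0 (given above): 15 live cells
Generation 1: 11 live cells
(generation 1 grid is the final answer)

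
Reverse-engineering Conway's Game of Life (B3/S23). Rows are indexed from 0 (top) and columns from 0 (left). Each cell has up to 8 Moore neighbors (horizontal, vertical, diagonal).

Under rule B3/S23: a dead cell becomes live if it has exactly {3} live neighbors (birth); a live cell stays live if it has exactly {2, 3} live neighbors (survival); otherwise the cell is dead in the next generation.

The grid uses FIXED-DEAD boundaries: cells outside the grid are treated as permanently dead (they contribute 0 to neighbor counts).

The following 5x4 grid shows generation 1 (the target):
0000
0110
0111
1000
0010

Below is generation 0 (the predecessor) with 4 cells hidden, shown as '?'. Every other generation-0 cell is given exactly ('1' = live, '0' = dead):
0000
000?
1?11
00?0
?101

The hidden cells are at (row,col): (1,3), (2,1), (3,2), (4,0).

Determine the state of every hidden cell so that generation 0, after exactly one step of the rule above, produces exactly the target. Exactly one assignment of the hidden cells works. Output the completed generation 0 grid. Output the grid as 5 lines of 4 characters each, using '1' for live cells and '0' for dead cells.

Answer: 0000
0000
1111
0010
0101

Derivation:
Hidden generation-0 cells (in order): (1,3), (2,1), (3,2), (4,0).
A hidden cell only influences target cells in its own 3x3 neighborhood. Try each of the 2^4 = 16 assignments, step the completed generation 0 forward once under B3/S23, and compare with the target:
  (1,3)=0 (2,1)=0 (3,2)=0 (4,0)=0 -> step gives (1,1)='0' but target has '1' -> reject
  (1,3)=0 (2,1)=0 (3,2)=0 (4,0)=1 -> step gives (1,1)='0' but target has '1' -> reject
  (1,3)=0 (2,1)=0 (3,2)=1 (4,0)=0 -> step gives (1,1)='0' but target has '1' -> reject
  (1,3)=0 (2,1)=0 (3,2)=1 (4,0)=1 -> step gives (1,1)='0' but target has '1' -> reject
  (1,3)=0 (2,1)=1 (3,2)=0 (4,0)=0 -> step gives (2,3)='0' but target has '1' -> reject
  (1,3)=0 (2,1)=1 (3,2)=0 (4,0)=1 -> step gives (2,3)='0' but target has '1' -> reject
  (1,3)=0 (2,1)=1 (3,2)=1 (4,0)=0 -> step reproduces the target at every cell -> ACCEPT
  (1,3)=0 (2,1)=1 (3,2)=1 (4,0)=1 -> step gives (3,0)='0' but target has '1' -> reject
  (1,3)=1 (2,1)=0 (3,2)=0 (4,0)=0 -> step gives (1,1)='0' but target has '1' -> reject
  (1,3)=1 (2,1)=0 (3,2)=0 (4,0)=1 -> step gives (1,1)='0' but target has '1' -> reject
  (1,3)=1 (2,1)=0 (3,2)=1 (4,0)=0 -> step gives (1,1)='0' but target has '1' -> reject
  (1,3)=1 (2,1)=0 (3,2)=1 (4,0)=1 -> step gives (1,1)='0' but target has '1' -> reject
  (1,3)=1 (2,1)=1 (3,2)=0 (4,0)=0 -> step gives (1,2)='0' but target has '1' -> reject
  (1,3)=1 (2,1)=1 (3,2)=0 (4,0)=1 -> step gives (1,2)='0' but target has '1' -> reject
  (1,3)=1 (2,1)=1 (3,2)=1 (4,0)=0 -> step gives (1,2)='0' but target has '1' -> reject
  (1,3)=1 (2,1)=1 (3,2)=1 (4,0)=1 -> step gives (1,2)='0' but target has '1' -> reject
Unique solution: (1,3)=dead, (2,1)=live, (3,2)=live, (4,0)=dead.
Check: live-neighbor counts of every cell in the completed generation 0:
0000
2332
1332
3554
1131
Applying B3/S23 to generation 0 with these counts gives:
0000
0110
0111
1000
0010
which matches the target exactly.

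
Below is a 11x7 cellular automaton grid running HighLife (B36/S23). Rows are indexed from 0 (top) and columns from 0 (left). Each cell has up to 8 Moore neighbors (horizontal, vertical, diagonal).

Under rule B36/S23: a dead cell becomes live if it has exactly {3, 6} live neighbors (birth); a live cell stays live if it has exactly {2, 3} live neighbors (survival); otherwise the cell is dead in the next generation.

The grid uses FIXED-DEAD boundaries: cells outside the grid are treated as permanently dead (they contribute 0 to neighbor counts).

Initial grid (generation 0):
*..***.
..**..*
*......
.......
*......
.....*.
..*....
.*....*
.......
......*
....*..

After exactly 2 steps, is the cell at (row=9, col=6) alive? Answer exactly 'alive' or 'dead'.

Answer: dead

Derivation:
Simulating step by step:
Generation 0 (given above): 15 live cells
Generation 1: 8 live cells
..****.
.***.*.
.......
.......
.......
.......
.......
.......
.......
.......
.......
Generation 2: 5 live cells
.*...*.
.*...*.
..*....
.......
.......
.......
.......
.......
.......
.......
.......

Cell (9,6) at generation 2: 0 -> dead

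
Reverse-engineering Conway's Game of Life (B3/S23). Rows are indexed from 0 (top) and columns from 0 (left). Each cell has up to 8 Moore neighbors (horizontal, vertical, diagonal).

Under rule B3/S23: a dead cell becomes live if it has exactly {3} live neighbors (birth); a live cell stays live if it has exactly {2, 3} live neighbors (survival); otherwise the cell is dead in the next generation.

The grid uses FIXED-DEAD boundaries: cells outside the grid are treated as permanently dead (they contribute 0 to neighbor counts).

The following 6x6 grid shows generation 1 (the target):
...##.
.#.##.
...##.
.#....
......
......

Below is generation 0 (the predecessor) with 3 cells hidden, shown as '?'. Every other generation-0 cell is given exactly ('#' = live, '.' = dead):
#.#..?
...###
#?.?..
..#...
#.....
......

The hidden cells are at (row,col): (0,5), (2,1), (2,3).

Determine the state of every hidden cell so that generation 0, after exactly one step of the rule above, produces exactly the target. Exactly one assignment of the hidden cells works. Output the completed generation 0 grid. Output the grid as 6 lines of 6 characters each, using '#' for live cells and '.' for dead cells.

Answer: #.#...
...###
#.....
..#...
#.....
......

Derivation:
Hidden generation-0 cells (in order): (0,5), (2,1), (2,3).
A hidden cell only influences target cells in its own 3x3 neighborhood. Try each of the 2^3 = 8 assignments, step the completed generation 0 forward once under B3/S23, and compare with the target:
  (0,5)=. (2,1)=. (2,3)=. -> step reproduces the target at every cell -> ACCEPT
  (0,5)=. (2,1)=. (2,3)=# -> step gives (1,2)='#' but target has '.' -> reject
  (0,5)=. (2,1)=# (2,3)=. -> step gives (1,0)='#' but target has '.' -> reject
  (0,5)=. (2,1)=# (2,3)=# -> step gives (1,0)='#' but target has '.' -> reject
  (0,5)=# (2,1)=. (2,3)=. -> step gives (0,4)='.' but target has '#' -> reject
  (0,5)=# (2,1)=. (2,3)=# -> step gives (0,4)='.' but target has '#' -> reject
  (0,5)=# (2,1)=# (2,3)=. -> step gives (0,4)='.' but target has '#' -> reject
  (0,5)=# (2,1)=# (2,3)=# -> step gives (0,4)='.' but target has '#' -> reject
Unique solution: (0,5)=dead, (2,1)=dead, (2,3)=dead.
Check: live-neighbor counts of every cell in the completed generation 0:
021332
232221
022332
230100
021100
110000
Applying B3/S23 to generation 0 with these counts gives:
...##.
.#.##.
...##.
.#....
......
......
which matches the target exactly.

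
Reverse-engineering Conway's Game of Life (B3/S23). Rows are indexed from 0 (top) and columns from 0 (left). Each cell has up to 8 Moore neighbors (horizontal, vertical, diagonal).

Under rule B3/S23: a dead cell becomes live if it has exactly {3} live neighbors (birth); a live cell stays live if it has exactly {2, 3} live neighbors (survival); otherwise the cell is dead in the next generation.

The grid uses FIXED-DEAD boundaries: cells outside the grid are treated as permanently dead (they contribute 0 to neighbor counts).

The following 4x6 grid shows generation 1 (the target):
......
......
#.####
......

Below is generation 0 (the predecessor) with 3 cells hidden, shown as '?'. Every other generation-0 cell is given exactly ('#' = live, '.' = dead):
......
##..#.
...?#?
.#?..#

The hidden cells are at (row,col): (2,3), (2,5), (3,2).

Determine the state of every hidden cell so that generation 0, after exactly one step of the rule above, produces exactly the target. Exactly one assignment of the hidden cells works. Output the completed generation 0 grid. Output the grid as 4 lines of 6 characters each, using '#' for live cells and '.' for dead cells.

Hidden generation-0 cells (in order): (2,3), (2,5), (3,2).
A hidden cell only influences target cells in its own 3x3 neighborhood. Try each of the 2^3 = 8 assignments, step the completed generation 0 forward once under B3/S23, and compare with the target:
  (2,3)=. (2,5)=. (3,2)=. -> step gives (2,1)='#' but target has '.' -> reject
  (2,3)=. (2,5)=. (3,2)=# -> step reproduces the target at every cell -> ACCEPT
  (2,3)=. (2,5)=# (3,2)=. -> step gives (1,4)='#' but target has '.' -> reject
  (2,3)=. (2,5)=# (3,2)=# -> step gives (1,4)='#' but target has '.' -> reject
  (2,3)=# (2,5)=. (3,2)=. -> step gives (1,3)='#' but target has '.' -> reject
  (2,3)=# (2,5)=. (3,2)=# -> step gives (1,3)='#' but target has '.' -> reject
  (2,3)=# (2,5)=# (3,2)=. -> step gives (1,3)='#' but target has '.' -> reject
  (2,3)=# (2,5)=# (3,2)=# -> step gives (1,3)='#' but target has '.' -> reject
Unique solution: (2,3)=dead, (2,5)=dead, (3,2)=live.
Check: live-neighbor counts of every cell in the completed generation 0:
221111
111212
343323
111221
Applying B3/S23 to generation 0 with these counts gives:
......
......
#.####
......
which matches the target exactly.

Answer: ......
##..#.
....#.
.##..#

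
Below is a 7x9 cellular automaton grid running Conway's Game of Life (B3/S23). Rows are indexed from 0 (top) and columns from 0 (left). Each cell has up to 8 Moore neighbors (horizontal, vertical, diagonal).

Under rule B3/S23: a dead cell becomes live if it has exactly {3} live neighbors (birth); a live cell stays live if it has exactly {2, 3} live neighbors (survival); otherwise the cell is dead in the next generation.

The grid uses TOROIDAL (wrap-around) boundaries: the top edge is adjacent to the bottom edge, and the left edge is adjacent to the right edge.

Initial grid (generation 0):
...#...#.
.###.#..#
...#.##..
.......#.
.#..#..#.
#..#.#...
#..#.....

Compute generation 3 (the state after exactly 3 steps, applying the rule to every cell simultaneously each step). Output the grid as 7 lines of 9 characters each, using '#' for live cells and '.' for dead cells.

Answer: ####...#.
.#.#.....
#.##..##.
...##...#
.##.##..#
.##.#...#
.####..#.

Derivation:
Simulating step by step:
Generation 0 (given above): 19 live cells
Generation 1: 25 live cells
##.#....#
...#.#.#.
...#.###.
....##.#.
....#.#.#
####....#
..##....#
Generation 2: 24 live cells
##.#...##
#..#.#.#.
...#...##
...#....#
.##.#.#.#
.#..#...#
....#..#.
Generation 3: 29 live cells
(generation 3 grid is the final answer)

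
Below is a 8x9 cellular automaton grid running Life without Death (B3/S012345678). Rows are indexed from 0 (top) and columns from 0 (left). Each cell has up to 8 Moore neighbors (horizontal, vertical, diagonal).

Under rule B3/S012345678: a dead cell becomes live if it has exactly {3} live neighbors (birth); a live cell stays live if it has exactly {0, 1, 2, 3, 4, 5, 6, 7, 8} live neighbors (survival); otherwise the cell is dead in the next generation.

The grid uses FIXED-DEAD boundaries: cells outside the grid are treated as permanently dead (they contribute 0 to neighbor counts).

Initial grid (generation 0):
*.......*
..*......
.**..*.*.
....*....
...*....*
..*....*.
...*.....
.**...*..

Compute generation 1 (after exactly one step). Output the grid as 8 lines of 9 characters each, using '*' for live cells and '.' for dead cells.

Simulating step by step:
Generation 0 (given above): 16 live cells
Generation 1: 21 live cells
(generation 1 grid is the final answer)

Answer: *.......*
..*......
.***.*.*.
..***....
...*....*
..**...*.
.*.*.....
.**...*..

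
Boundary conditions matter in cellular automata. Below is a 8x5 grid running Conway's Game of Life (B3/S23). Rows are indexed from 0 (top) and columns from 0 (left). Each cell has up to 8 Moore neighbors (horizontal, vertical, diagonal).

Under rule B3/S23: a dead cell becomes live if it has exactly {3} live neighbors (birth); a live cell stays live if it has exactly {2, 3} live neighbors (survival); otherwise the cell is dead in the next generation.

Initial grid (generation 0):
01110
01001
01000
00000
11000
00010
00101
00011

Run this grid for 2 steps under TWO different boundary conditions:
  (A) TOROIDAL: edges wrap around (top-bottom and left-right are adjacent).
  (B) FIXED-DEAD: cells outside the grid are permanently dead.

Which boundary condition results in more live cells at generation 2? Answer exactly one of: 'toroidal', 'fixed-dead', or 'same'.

Under TOROIDAL boundary, generation 2:
01001
11100
10101
11000
00010
11101
00000
01111
Population = 19

Under FIXED-DEAD boundary, generation 2:
11010
11010
00100
00000
10000
01110
01001
00011
Population = 15

Comparison: toroidal=19, fixed-dead=15 -> toroidal

Answer: toroidal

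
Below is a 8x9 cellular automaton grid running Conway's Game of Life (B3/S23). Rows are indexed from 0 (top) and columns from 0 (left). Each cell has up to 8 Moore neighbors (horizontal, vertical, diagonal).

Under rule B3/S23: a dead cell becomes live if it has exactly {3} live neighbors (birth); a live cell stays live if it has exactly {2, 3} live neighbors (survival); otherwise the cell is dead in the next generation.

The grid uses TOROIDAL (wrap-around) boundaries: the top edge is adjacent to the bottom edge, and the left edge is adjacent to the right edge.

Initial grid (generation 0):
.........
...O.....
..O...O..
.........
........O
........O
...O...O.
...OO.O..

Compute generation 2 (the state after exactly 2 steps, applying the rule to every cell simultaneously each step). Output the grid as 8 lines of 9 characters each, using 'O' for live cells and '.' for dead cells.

Answer: ...OO....
.........
.........
.........
.........
.......OO
...OO..OO
..O..O...

Derivation:
Simulating step by step:
Generation 0 (given above): 10 live cells
Generation 1: 9 live cells
...OO....
.........
.........
.........
.........
.......OO
...OO..O.
...OO....
Generation 2: 10 live cells
(generation 2 grid is the final answer)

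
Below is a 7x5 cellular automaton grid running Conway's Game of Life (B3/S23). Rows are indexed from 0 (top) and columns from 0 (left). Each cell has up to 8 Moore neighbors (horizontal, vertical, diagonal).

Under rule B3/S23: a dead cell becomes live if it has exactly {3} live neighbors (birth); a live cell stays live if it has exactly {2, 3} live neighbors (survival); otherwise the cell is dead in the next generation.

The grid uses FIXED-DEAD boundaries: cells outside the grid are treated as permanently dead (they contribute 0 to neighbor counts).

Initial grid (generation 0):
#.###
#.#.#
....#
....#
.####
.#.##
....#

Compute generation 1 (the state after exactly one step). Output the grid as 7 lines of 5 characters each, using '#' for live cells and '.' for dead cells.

Answer: ..#.#
..#.#
....#
..#.#
.#...
.#...
...##

Derivation:
Simulating step by step:
Generation 0 (given above): 17 live cells
Generation 1: 11 live cells
(generation 1 grid is the final answer)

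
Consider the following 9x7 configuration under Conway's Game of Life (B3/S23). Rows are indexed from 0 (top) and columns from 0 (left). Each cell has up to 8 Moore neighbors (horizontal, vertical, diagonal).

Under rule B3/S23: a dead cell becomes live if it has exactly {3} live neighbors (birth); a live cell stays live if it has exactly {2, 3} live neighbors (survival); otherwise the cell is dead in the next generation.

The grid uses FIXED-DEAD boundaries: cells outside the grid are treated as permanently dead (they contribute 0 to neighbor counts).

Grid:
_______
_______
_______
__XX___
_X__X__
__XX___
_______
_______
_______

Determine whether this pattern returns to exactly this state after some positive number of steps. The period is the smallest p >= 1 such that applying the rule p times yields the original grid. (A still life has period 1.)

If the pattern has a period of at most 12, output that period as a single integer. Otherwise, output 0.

Answer: 1

Derivation:
Simulating and comparing each generation to the original:
Gen 0 (original, given above): 6 live cells
Gen 1: 6 live cells, MATCHES original -> period = 1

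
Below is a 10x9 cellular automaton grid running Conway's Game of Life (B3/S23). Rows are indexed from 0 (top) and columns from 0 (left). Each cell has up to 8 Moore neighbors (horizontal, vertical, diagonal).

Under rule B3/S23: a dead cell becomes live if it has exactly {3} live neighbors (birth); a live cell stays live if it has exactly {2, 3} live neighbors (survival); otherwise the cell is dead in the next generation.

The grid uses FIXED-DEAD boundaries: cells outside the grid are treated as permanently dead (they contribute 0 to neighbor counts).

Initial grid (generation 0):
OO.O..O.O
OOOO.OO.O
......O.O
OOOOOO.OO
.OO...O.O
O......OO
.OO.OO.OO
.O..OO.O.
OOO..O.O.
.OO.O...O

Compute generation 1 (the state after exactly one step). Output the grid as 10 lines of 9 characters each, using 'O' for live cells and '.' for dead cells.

Simulating step by step:
Generation 0 (given above): 48 live cells
Generation 1: 37 live cells
(generation 1 grid is the final answer)

Answer: O..OOOO..
O..OOOO.O
........O
O..OOO..O
....OOO..
O..O.O...
OOOOOO...
.......O.
O....O.OO
O.OO.....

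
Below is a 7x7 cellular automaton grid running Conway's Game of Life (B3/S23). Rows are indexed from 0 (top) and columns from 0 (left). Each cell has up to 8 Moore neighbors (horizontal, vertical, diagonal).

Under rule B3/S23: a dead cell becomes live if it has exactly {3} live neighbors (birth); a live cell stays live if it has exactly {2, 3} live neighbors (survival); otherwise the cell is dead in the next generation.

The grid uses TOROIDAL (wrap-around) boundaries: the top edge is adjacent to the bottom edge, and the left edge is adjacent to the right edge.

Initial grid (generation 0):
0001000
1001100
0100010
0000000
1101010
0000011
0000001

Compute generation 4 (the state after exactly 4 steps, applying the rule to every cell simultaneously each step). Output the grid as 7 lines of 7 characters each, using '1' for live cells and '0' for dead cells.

Simulating step by step:
Generation 0 (given above): 13 live cells
Generation 1: 18 live cells
0001100
0011100
0000100
1110101
1000110
0000110
0000011
Generation 2: 12 live cells
0010000
0010010
1000100
1100101
1000000
0000000
0001001
Generation 3: 13 live cells
0011000
0101000
1001100
0100011
1100001
0000000
0000000
Generation 4: 17 live cells
(generation 4 grid is the final answer)

Answer: 0011000
0100000
1101111
0110110
0100011
1000000
0000000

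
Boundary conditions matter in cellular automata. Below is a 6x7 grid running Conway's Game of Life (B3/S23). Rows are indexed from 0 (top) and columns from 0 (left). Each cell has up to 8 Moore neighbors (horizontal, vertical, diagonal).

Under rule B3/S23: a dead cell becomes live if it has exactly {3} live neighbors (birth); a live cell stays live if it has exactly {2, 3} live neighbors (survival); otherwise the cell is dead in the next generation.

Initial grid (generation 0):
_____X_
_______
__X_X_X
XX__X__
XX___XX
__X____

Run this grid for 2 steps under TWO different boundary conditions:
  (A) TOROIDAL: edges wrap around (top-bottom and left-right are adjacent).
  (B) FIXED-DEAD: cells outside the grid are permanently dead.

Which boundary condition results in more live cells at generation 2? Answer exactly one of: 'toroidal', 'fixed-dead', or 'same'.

Under TOROIDAL boundary, generation 2:
______X
____X_X
_X_X_XX
X______
X_X__XX
XX___X_
Population = 15

Under FIXED-DEAD boundary, generation 2:
_______
____X__
_X_X_XX
X_____X
X_X_XX_
_X_____
Population = 12

Comparison: toroidal=15, fixed-dead=12 -> toroidal

Answer: toroidal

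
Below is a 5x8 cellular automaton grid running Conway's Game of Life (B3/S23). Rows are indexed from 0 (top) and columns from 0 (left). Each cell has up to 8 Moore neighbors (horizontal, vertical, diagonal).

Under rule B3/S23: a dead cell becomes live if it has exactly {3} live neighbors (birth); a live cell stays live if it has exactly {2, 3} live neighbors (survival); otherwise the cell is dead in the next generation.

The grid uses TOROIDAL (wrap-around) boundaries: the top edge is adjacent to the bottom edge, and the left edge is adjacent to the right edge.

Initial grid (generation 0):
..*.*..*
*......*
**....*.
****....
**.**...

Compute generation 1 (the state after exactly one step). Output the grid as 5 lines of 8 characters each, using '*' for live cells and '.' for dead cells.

Simulating step by step:
Generation 0 (given above): 16 live cells
Generation 1: 8 live cells
(generation 1 grid is the final answer)

Answer: ..*.*..*
......*.
........
...**...
....*..*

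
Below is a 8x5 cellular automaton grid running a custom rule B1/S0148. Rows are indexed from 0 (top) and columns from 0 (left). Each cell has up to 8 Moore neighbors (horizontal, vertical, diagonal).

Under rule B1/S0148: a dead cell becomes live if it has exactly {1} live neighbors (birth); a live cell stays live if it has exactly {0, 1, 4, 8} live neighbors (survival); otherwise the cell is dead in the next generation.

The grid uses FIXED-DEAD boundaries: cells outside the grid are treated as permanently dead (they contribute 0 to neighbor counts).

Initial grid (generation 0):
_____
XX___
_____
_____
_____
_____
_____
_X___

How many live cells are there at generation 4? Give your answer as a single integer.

Simulating step by step:
Generation 0 (given above): 3 live cells
Generation 1: 11 live cells
__X__
XXX__
__X__
_____
_____
_____
XXX__
XXX__
Generation 2: 6 live cells
_____
XX___
_____
_XXX_
_____
___X_
_____
_____
Generation 3: 16 live cells
__X__
XXX__
____X
XX_XX
X____
__XXX
__XXX
_____
Generation 4: 4 live cells
_____
X___X
_____
_____
_____
X____
_____
_X___
Population at generation 4: 4

Answer: 4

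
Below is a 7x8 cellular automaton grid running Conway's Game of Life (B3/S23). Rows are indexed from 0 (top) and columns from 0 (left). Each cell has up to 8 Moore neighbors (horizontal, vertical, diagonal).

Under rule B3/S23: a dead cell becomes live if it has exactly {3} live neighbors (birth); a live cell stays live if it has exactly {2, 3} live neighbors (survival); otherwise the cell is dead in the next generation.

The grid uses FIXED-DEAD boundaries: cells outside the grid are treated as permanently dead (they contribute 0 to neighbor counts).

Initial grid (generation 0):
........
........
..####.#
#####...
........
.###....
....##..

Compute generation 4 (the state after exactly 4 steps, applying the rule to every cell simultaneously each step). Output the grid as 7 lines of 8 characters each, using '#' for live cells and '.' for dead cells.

Simulating step by step:
Generation 0 (given above): 15 live cells
Generation 1: 13 live cells
........
...##...
.....#..
.#...#..
#...#...
..###...
..###...
Generation 2: 13 live cells
........
....#...
.....#..
....##..
.##.##..
.##..#..
..#.#...
Generation 3: 10 live cells
........
........
.....#..
...#..#.
.##...#.
.....#..
.###....
Generation 4: 8 live cells
(generation 4 grid is the final answer)

Answer: ........
........
........
..#..##.
..#..##.
...#....
..#.....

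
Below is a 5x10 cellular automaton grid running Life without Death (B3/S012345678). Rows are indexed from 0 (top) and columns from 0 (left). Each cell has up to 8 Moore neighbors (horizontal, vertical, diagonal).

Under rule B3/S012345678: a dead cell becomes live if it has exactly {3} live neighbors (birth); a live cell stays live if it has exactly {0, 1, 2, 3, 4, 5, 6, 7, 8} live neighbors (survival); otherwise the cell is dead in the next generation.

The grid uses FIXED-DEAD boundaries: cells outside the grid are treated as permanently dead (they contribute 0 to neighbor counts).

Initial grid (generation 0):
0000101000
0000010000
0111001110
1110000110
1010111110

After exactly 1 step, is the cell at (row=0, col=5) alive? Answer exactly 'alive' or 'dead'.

Answer: alive

Derivation:
Simulating step by step:
Generation 0 (given above): 21 live cells
Generation 1: 29 live cells
0000111000
0011110000
1111001110
1110100111
1011111110

Cell (0,5) at generation 1: 1 -> alive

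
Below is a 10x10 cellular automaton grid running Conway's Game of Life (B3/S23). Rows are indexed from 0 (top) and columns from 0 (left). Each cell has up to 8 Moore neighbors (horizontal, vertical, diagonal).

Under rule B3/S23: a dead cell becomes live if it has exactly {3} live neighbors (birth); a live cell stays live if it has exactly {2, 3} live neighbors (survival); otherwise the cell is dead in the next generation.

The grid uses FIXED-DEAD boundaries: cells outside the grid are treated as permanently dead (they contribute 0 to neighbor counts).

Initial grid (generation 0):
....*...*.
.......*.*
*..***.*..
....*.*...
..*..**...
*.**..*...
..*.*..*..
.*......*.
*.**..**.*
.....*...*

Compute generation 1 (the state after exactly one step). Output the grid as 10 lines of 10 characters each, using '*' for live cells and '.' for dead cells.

Answer: ........*.
...*.***..
...***.**.
.......*..
.**.*.**..
..*.*.**..
..*....*..
.*....*.*.
.**...**.*
......*.*.

Derivation:
Simulating step by step:
Generation 0 (given above): 31 live cells
Generation 1: 32 live cells
(generation 1 grid is the final answer)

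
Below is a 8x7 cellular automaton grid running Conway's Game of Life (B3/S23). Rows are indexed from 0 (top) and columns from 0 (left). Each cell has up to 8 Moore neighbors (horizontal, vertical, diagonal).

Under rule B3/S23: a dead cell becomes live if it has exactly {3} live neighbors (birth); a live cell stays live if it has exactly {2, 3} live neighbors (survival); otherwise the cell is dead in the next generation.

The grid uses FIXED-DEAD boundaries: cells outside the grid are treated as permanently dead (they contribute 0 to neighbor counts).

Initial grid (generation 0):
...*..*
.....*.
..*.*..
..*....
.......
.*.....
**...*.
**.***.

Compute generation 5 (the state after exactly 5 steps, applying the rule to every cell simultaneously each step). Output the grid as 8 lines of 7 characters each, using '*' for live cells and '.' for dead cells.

Simulating step by step:
Generation 0 (given above): 15 live cells
Generation 1: 13 live cells
.......
...***.
...*...
...*...
.......
**.....
.....*.
***.**.
Generation 2: 11 live cells
....*..
...**..
..**...
.......
.......
.......
..*.**.
.*..**.
Generation 3: 13 live cells
...**..
..*.*..
..***..
.......
.......
.......
...***.
...***.
Generation 4: 12 live cells
...**..
..*..*.
..*.*..
...*...
.......
....*..
...*.*.
...*.*.
Generation 5: 10 live cells
(generation 5 grid is the final answer)

Answer: ...**..
..*..*.
..*.*..
...*...
.......
....*..
...*.*.
.......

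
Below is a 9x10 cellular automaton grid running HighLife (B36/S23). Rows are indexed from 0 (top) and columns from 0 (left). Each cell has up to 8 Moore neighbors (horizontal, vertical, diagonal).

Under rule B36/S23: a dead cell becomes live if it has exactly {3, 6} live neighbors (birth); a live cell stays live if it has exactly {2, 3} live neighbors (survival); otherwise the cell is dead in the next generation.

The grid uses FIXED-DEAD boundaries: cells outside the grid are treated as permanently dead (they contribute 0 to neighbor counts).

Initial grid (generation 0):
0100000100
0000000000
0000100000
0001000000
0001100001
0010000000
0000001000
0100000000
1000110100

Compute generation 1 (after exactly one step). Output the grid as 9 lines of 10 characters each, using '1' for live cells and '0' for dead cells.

Answer: 0000000000
0000000000
0000000000
0001000000
0011100000
0001000000
0000000000
0000011000
0000000000

Derivation:
Simulating step by step:
Generation 0 (given above): 14 live cells
Generation 1: 7 live cells
(generation 1 grid is the final answer)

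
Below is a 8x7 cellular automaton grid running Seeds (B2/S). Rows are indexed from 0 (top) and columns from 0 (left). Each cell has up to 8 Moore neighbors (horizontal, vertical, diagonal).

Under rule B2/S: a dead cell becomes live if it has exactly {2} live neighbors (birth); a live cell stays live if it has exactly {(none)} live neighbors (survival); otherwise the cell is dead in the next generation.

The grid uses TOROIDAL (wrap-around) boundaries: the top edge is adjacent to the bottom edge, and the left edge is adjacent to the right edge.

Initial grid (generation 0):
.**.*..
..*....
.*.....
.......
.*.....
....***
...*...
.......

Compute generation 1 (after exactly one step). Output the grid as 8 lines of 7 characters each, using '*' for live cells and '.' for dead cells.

Simulating step by step:
Generation 0 (given above): 10 live cells
Generation 1: 14 live cells
(generation 1 grid is the final answer)

Answer: .......
*......
..*....
***....
*...*.*
*.**...
......*
.*..*..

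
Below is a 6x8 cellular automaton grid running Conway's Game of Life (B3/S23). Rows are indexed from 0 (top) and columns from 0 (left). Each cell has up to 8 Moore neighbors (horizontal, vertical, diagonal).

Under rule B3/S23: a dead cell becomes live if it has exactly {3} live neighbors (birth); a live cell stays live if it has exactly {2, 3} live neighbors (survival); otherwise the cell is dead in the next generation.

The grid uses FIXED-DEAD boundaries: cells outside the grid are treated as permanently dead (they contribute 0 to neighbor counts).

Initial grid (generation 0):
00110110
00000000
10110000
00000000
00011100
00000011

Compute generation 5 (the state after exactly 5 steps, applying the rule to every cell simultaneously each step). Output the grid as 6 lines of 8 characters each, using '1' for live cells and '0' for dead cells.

Simulating step by step:
Generation 0 (given above): 12 live cells
Generation 1: 9 live cells
00000000
01001000
00000000
00100000
00001110
00001110
Generation 2: 6 live cells
00000000
00000000
00000000
00000100
00011010
00001010
Generation 3: 7 live cells
00000000
00000000
00000000
00001100
00011010
00011000
Generation 4: 6 live cells
00000000
00000000
00000000
00011100
00000000
00011100
Generation 5: 3 live cells
(generation 5 grid is the final answer)

Answer: 00000000
00000000
00001000
00001000
00000000
00001000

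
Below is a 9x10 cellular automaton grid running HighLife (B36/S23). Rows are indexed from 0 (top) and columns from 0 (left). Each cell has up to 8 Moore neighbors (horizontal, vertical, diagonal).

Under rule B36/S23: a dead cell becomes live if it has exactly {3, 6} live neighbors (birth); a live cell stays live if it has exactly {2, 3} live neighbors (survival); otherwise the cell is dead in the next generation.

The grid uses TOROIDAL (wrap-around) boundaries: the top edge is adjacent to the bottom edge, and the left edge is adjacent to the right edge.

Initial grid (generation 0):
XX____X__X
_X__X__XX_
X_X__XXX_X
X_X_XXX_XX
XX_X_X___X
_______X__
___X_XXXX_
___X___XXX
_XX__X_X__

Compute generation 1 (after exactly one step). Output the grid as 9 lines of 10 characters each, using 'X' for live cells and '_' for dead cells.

Simulating step by step:
Generation 0 (given above): 40 live cells
Generation 1: 28 live cells
(generation 1 grid is the final answer)

Answer: _____XX__X
X_X_______
__X_____X_
_XX_______
_XXX_X_X__
X_X__X_X_X
____X____X
___X_XX__X
_XX____X__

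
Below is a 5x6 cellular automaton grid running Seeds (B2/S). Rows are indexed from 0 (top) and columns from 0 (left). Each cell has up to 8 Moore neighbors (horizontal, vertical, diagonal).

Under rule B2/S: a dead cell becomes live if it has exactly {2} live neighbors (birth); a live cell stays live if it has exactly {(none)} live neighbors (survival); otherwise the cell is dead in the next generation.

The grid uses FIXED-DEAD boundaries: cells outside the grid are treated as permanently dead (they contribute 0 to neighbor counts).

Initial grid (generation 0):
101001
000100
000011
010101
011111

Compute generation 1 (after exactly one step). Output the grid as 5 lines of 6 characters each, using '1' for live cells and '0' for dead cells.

Answer: 010110
011000
000000
100000
100000

Derivation:
Simulating step by step:
Generation 0 (given above): 14 live cells
Generation 1: 7 live cells
(generation 1 grid is the final answer)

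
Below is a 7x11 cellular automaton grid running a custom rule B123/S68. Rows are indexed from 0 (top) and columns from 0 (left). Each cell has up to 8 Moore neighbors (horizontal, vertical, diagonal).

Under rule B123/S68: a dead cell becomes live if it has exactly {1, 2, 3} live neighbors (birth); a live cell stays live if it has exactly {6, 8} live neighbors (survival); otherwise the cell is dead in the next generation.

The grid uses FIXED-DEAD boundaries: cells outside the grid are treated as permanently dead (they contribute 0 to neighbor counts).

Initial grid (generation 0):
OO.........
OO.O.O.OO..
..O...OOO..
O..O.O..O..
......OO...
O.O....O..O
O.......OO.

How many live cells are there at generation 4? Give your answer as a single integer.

Simulating step by step:
Generation 0 (given above): 25 live cells
Generation 1: 38 live cells
..OOOOOOOO.
....O....O.
O..O.O...O.
.OO.O....O.
OOOOOO..OOO
.O.O.OO..O.
.OOO..OO..O
Generation 2: 22 live cells
.O........O
OOO....O..O
.OO...O.O.O
......OO...
..O...OO...
...........
O...OO..OO.
Generation 3: 43 live cells
O.OO..OOOO.
...O.OO.O..
O..O.O...O.
OOOO.O..OOO
.O.O.O..O..
OOOOOOOOOOO
.O.O..OO..O
Generation 4: 14 live cells
.O..OO....O
OO........O
.......O..O
......OO...
.O.........
..O........
O..........
Population at generation 4: 14

Answer: 14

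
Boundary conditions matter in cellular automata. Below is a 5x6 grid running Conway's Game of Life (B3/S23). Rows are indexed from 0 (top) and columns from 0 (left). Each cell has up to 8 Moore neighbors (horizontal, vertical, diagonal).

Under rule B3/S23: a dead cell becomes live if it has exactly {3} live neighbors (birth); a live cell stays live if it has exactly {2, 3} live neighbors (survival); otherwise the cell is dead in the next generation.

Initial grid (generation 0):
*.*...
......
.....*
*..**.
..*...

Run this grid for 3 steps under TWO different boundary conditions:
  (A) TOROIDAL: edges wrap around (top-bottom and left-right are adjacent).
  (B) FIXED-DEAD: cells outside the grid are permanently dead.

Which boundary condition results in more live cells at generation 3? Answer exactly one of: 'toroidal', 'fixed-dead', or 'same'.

Answer: toroidal

Derivation:
Under TOROIDAL boundary, generation 3:
......
......
....*.
**.*..
******
Population = 10

Under FIXED-DEAD boundary, generation 3:
......
......
...**.
..*..*
...**.
Population = 6

Comparison: toroidal=10, fixed-dead=6 -> toroidal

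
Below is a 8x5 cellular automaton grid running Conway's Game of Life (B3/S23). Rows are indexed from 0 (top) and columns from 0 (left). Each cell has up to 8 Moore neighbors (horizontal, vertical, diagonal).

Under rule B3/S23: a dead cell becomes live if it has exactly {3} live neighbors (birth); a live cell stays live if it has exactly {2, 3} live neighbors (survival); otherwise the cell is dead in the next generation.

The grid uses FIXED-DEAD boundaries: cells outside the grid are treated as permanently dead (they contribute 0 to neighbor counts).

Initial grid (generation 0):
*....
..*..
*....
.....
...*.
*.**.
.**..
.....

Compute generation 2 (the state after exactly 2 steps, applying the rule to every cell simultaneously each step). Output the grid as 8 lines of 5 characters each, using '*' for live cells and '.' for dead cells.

Answer: .....
.....
.....
.....
..**.
.*..*
..**.
..*..

Derivation:
Simulating step by step:
Generation 0 (given above): 9 live cells
Generation 1: 7 live cells
.....
.*...
.....
.....
..**.
...*.
.***.
.....
Generation 2: 7 live cells
(generation 2 grid is the final answer)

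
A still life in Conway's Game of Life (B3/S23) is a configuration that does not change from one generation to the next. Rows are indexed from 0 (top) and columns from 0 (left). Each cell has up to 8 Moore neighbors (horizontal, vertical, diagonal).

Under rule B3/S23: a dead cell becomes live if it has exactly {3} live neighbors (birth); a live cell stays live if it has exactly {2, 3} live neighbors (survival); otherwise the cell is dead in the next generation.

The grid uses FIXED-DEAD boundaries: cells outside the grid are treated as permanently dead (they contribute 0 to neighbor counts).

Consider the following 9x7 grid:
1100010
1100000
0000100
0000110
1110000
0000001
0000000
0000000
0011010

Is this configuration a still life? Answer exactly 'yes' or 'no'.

Compute generation 1 and compare to generation 0 (given above):
Generation 1:
1100000
1100000
0000110
0101110
0100010
0100000
0000000
0000000
0000000
Cell (0,5) differs: gen0=1 vs gen1=0 -> NOT a still life.

Answer: no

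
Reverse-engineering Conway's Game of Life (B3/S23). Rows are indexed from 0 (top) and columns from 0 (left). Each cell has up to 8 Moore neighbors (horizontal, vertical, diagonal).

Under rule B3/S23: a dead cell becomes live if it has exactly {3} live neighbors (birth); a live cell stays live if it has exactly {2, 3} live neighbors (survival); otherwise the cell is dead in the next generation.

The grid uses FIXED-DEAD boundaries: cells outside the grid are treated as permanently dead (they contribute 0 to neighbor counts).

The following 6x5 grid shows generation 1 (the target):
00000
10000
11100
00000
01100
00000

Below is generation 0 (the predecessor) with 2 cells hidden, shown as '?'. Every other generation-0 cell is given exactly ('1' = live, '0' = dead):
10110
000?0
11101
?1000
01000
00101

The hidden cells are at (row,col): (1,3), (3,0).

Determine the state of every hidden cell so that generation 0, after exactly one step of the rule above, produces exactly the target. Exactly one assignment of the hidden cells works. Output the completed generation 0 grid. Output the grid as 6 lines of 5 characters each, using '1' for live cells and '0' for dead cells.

Answer: 10110
00000
11101
01000
01000
00101

Derivation:
Hidden generation-0 cells (in order): (1,3), (3,0).
A hidden cell only influences target cells in its own 3x3 neighborhood. Try each of the 2^2 = 4 assignments, step the completed generation 0 forward once under B3/S23, and compare with the target:
  (1,3)=0 (3,0)=0 -> step reproduces the target at every cell -> ACCEPT
  (1,3)=0 (3,0)=1 -> step gives (2,1)='0' but target has '1' -> reject
  (1,3)=1 (3,0)=0 -> step gives (0,2)='1' but target has '0' -> reject
  (1,3)=1 (3,0)=1 -> step gives (0,2)='1' but target has '0' -> reject
Unique solution: (1,3)=dead, (3,0)=dead.
Check: live-neighbor counts of every cell in the completed generation 0:
02111
35442
23220
44421
22321
12120
Applying B3/S23 to generation 0 with these counts gives:
00000
10000
11100
00000
01100
00000
which matches the target exactly.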